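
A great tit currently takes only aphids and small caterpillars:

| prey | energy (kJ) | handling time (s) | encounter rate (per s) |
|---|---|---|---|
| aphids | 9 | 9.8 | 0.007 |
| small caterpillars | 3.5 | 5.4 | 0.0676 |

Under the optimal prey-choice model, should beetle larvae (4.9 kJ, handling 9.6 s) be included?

Yes

On aphids and small caterpillars alone, R = ΣλE/(1+Σλh) = 0.2996/1.434 = 0.209 kJ/s.
beetle larvae: E/h = 4.9/9.6 = 0.5104 kJ/s.
Since 0.5104 > R, including beetle larvae increases the long-run rate.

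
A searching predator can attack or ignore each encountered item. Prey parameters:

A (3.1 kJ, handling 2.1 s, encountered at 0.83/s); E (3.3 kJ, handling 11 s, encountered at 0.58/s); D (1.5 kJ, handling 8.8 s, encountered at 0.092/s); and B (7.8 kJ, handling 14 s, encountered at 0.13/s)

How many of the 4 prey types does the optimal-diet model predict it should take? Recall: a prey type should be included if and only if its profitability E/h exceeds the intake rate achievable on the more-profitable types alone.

E/h in descending order: A 1.48, B 0.557, E 0.3, D 0.17 kJ/s. The optimal diet is the largest prefix of this list for which every included type satisfies E_i/h_i > R on the types above it.
Rate on top 1: 0.938. B: 0.557 < 0.938 → exclude; stop.
Optimal diet: A — 1 of 4 types.

1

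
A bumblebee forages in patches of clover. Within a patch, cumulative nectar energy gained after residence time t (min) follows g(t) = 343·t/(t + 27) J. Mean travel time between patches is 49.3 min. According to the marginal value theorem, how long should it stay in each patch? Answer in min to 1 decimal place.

36.5 min

Maximise g(t)/(T+t): set derivative to zero → g'(t)(T+t) = g(t).
g'(t) = 343·27/(t + 27)². Setting 343·27/(t+27)² = 343t/[(t+27)(49.3+t)] gives 27(49.3+t) = t(t+27), so t² = 27×49.3 = 1331.
t* = √1331 = 36.48 min.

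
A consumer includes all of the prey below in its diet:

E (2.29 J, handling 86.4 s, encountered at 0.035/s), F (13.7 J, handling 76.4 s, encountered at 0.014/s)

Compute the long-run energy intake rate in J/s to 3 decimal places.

0.053 J/s

Energy encountered per unit search time: 0.035×2.29 + 0.014×13.7 = 0.272 J/s.
Handling time per unit search time: 0.035×86.4 + 0.014×76.4 = 4.094.
Rate = 0.272/(1 + 4.094) = 0.05339 J/s.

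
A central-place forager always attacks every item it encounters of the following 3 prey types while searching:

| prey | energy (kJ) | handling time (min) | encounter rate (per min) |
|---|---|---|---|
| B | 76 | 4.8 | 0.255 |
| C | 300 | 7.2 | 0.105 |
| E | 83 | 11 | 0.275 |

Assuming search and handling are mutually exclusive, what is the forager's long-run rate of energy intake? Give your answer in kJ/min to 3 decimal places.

12.274 kJ/min

R = (0.255×76 + 0.105×300 + 0.275×83) / (1 + 0.255×4.8 + 0.105×7.2 + 0.275×11) = 73.7/6.005 = 12.27 kJ/min.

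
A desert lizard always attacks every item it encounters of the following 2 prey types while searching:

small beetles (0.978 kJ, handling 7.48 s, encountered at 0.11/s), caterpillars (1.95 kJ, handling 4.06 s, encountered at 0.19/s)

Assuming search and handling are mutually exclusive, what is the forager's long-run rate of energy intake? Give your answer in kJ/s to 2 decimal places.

0.18 kJ/s

Energy encountered per unit search time: 0.11×0.978 + 0.19×1.95 = 0.4781 kJ/s.
Handling time per unit search time: 0.11×7.48 + 0.19×4.06 = 1.594.
Rate = 0.4781/(1 + 1.594) = 0.1843 kJ/s.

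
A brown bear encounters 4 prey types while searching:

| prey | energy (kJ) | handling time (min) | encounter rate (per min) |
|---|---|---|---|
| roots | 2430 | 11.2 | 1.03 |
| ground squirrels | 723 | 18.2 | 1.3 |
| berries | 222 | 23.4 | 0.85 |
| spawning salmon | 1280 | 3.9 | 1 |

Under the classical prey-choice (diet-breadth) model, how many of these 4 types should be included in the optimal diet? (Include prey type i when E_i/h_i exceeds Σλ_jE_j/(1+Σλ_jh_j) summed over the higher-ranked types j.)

1

Rank by E/h (kJ/min): spawning salmon 328, roots 217, ground squirrels 39.7, berries 9.49. Include each in turn until the next type's E/h falls below the running intake rate.
Rate on top 1: 261.2. roots: 217 < 261.2 → exclude; stop.
Optimal diet: spawning salmon — 1 of 4 types.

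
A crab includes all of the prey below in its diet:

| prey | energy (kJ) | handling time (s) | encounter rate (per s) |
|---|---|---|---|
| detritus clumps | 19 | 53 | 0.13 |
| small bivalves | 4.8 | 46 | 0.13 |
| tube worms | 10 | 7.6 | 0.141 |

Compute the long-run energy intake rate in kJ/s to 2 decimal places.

0.30 kJ/s

R = (0.13×19 + 0.13×4.8 + 0.141×10) / (1 + 0.13×53 + 0.13×46 + 0.141×7.6) = 4.504/14.94 = 0.3014 kJ/s.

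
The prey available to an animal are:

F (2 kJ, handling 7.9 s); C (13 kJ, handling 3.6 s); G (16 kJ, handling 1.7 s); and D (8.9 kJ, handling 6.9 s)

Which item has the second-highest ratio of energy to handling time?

C

Profitability E/h (kJ/s): F = 2/7.9 = 0.253, C = 13/3.6 = 3.61, G = 16/1.7 = 9.41, D = 8.9/6.9 = 1.29.
Ranked: G > C > D > F.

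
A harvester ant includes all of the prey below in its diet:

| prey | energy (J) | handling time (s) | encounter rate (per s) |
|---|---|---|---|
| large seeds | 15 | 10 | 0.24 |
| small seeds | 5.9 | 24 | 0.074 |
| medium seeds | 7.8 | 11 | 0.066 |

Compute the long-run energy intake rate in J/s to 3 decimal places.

R = (0.24×15 + 0.074×5.9 + 0.066×7.8) / (1 + 0.24×10 + 0.074×24 + 0.066×11) = 4.551/5.902 = 0.7712 J/s.

0.771 J/s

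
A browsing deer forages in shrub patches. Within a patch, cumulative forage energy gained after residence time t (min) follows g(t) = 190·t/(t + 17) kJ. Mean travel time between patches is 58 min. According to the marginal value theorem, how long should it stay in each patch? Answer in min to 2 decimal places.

31.40 min

By the marginal value theorem, leave when the instantaneous gain rate g'(t) equals the habitat-wide average g(t)/(T + t).
g'(t) = 190·17/(t + 17)². Setting 190·17/(t+17)² = 190t/[(t+17)(58+t)] gives 17(58+t) = t(t+17), so t² = 17×58 = 986.
t* = √986 = 31.4 min.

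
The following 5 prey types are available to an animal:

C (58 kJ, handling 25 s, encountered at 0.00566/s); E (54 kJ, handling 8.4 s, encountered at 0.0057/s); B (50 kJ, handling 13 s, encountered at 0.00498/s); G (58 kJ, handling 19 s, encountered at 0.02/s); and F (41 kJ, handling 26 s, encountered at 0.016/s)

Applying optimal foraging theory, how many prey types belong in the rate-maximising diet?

Profitabilities (E/h, kJ/s): E 6.43, B 3.85, G 3.05, C 2.32, F 1.58. Add prey in this order while the next type's profitability exceeds the intake rate on those already taken.
Rate on top 1: 0.2937. B: 3.85 > 0.2937 → include.
Rate on top 2: 0.5004. G: 3.05 > 0.5004 → include.
Rate on top 3: 1.15. C: 2.32 > 1.15 → include.
Rate on top 4: 1.251. F: 1.58 > 1.251 → include.
Optimal diet: E, B, G, C, F — 5 of 5 types.

5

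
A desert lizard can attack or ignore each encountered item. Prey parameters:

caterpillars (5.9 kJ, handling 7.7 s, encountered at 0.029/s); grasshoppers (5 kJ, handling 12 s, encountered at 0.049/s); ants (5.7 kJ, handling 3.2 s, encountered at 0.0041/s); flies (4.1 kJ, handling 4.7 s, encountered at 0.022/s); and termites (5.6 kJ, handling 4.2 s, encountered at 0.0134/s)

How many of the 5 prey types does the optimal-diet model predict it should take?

Profitabilities (E/h, kJ/s): ants 1.78, termites 1.33, flies 0.872, caterpillars 0.766, grasshoppers 0.417. Add prey in this order while the next type's profitability exceeds the intake rate on those already taken.
Rate on top 1: 0.02307. termites: 1.33 > 0.02307 → include.
Rate on top 2: 0.09202. flies: 0.872 > 0.09202 → include.
Rate on top 3: 0.1608. caterpillars: 0.766 > 0.1608 → include.
Rate on top 4: 0.2577. grasshoppers: 0.417 > 0.2577 → include.
Optimal diet: ants, termites, flies, caterpillars, grasshoppers — 5 of 5 types.

5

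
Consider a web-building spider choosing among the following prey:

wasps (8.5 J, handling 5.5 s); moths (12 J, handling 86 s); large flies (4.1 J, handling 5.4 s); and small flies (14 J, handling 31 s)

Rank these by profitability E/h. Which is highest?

wasps

In descending order of E/h:
wasps: 8.5/5.5 = 1.55 J/s
large flies: 4.1/5.4 = 0.759 J/s
small flies: 14/31 = 0.452 J/s
moths: 12/86 = 0.14 J/s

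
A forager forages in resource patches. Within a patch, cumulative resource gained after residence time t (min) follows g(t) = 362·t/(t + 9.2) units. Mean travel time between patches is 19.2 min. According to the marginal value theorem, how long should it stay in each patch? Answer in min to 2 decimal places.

Optimal t* satisfies g'(t*) = g(t*)/(T + t*).
g'(t) = 362·9.2/(t + 9.2)². Setting 362·9.2/(t+9.2)² = 362t/[(t+9.2)(19.2+t)] gives 9.2(19.2+t) = t(t+9.2), so t² = 9.2×19.2 = 176.6.
t* = √176.6 = 13.29 min.

13.29 min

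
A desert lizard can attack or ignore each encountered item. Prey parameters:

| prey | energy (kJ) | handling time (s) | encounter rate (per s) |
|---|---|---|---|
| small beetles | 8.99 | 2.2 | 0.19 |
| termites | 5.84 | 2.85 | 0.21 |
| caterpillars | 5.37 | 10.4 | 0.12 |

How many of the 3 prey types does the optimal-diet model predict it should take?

2

Rank by E/h (kJ/s): small beetles 4.09, termites 2.05, caterpillars 0.516. Include each in turn until the next type's E/h falls below the running intake rate.
Rate on top 1: 1.205. termites: 2.05 > 1.205 → include.
Rate on top 2: 1.455. caterpillars: 0.516 < 1.455 → exclude; stop.
Optimal diet: small beetles, termites — 2 of 3 types.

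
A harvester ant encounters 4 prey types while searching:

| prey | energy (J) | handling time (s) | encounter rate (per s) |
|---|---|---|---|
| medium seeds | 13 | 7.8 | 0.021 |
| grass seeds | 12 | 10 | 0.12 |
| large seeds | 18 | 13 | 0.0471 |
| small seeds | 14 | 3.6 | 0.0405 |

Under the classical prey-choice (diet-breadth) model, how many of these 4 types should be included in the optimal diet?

Profitabilities (E/h, J/s): small seeds 3.89, medium seeds 1.67, large seeds 1.38, grass seeds 1.2. Add prey in this order while the next type's profitability exceeds the intake rate on those already taken.
Rate on top 1: 0.4949. medium seeds: 1.67 > 0.4949 → include.
Rate on top 2: 0.6414. large seeds: 1.38 > 0.6414 → include.
Rate on top 3: 0.8782. grass seeds: 1.2 > 0.8782 → include.
Optimal diet: small seeds, medium seeds, large seeds, grass seeds — 4 of 4 types.

4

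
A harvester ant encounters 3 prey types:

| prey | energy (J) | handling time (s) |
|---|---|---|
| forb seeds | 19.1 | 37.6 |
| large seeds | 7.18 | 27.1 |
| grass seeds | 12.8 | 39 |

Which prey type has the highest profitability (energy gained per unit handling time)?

In descending order of E/h:
forb seeds: 19.1/37.6 = 0.508 J/s
grass seeds: 12.8/39 = 0.328 J/s
large seeds: 7.18/27.1 = 0.265 J/s

forb seeds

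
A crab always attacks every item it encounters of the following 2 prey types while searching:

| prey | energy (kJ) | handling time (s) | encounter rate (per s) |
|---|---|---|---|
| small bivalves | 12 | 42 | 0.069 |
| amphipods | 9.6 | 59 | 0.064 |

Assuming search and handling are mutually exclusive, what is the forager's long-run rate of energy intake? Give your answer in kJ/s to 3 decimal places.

0.188 kJ/s

R = (0.069×12 + 0.064×9.6) / (1 + 0.069×42 + 0.064×59) = 1.442/7.674 = 0.188 kJ/s.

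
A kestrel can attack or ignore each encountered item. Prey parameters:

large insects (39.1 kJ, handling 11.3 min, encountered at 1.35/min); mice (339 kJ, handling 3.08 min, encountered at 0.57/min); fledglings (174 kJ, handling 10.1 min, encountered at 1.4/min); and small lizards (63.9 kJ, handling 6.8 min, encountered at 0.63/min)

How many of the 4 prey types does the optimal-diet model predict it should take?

1

E/h in descending order: mice 110, fledglings 17.2, small lizards 9.4, large insects 3.46 kJ/min. The optimal diet is the largest prefix of this list for which every included type satisfies E_i/h_i > R on the types above it.
Rate on top 1: 70.12. fledglings: 17.2 < 70.12 → exclude; stop.
Optimal diet: mice — 1 of 4 types.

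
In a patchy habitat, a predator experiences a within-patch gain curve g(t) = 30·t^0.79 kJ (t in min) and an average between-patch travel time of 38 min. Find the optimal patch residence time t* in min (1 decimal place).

143.0 min

By the marginal value theorem, leave when the instantaneous gain rate g'(t) equals the habitat-wide average g(t)/(T + t).
g'(t) = 0.79·30·t^-0.21. Setting 0.79·30·t^-0.21 = 30·t^0.79/(38+t) gives 0.79(38+t) = t, so 0.21·t = 0.79×38.
t* = 0.79×38/0.21 = 143 min.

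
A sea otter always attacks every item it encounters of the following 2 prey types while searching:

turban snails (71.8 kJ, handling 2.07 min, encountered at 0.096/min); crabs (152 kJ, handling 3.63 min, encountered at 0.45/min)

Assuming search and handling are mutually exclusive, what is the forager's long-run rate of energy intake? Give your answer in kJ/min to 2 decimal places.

R = (0.096×71.8 + 0.45×152) / (1 + 0.096×2.07 + 0.45×3.63) = 75.29/2.832 = 26.58 kJ/min.

26.58 kJ/min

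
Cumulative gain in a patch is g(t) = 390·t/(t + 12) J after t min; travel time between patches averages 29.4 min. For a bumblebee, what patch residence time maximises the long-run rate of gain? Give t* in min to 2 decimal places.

18.78 min

By the marginal value theorem, leave when the instantaneous gain rate g'(t) equals the habitat-wide average g(t)/(T + t).
g'(t) = 390·12/(t + 12)². Setting 390·12/(t+12)² = 390t/[(t+12)(29.4+t)] gives 12(29.4+t) = t(t+12), so t² = 12×29.4 = 352.8.
t* = √352.8 = 18.78 min.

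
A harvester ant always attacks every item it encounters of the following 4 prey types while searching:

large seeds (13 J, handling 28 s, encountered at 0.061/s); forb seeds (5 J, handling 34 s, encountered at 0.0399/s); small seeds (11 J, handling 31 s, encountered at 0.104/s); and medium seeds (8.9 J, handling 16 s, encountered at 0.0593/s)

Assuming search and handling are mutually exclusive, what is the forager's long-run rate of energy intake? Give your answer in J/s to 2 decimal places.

0.32 J/s

R = (0.061×13 + 0.0399×5 + 0.104×11 + 0.0593×8.9) / (1 + 0.061×28 + 0.0399×34 + 0.104×31 + 0.0593×16) = 2.664/8.237 = 0.3234 J/s.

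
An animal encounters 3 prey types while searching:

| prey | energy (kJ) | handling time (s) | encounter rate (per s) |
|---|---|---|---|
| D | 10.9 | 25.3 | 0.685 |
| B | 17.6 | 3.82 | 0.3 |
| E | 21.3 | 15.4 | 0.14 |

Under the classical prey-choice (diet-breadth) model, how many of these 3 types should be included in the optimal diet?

Rank by E/h (kJ/s): B 4.61, E 1.38, D 0.431. Include each in turn until the next type's E/h falls below the running intake rate.
Rate on top 1: 2.46. E: 1.38 < 2.46 → exclude; stop.
Optimal diet: B — 1 of 3 types.

1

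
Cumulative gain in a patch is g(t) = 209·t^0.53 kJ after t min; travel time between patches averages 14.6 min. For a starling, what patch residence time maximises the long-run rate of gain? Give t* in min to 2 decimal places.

16.46 min

By the marginal value theorem, leave when the instantaneous gain rate g'(t) equals the habitat-wide average g(t)/(T + t).
g'(t) = 0.53·209·t^-0.47. Setting 0.53·209·t^-0.47 = 209·t^0.53/(14.6+t) gives 0.53(14.6+t) = t, so 0.47·t = 0.53×14.6.
t* = 0.53×14.6/0.47 = 16.46 min.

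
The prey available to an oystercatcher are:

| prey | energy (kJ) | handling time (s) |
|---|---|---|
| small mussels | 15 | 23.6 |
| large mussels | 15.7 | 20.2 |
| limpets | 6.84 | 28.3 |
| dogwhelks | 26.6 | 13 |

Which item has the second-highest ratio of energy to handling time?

large mussels

Profitability E/h (kJ/s): small mussels = 15/23.6 = 0.636, large mussels = 15.7/20.2 = 0.777, limpets = 6.84/28.3 = 0.242, dogwhelks = 26.6/13 = 2.05.
Ranked: dogwhelks > large mussels > small mussels > limpets.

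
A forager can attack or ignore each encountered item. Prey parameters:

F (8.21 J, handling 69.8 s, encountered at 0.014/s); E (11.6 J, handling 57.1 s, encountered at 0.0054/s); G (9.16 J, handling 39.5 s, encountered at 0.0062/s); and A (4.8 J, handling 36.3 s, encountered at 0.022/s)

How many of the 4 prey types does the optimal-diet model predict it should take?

4

E/h in descending order: G 0.232, E 0.203, A 0.132, F 0.118 J/s. The optimal diet is the largest prefix of this list for which every included type satisfies E_i/h_i > R on the types above it.
Rate on top 1: 0.04562. E: 0.203 > 0.04562 → include.
Rate on top 2: 0.07689. A: 0.132 > 0.07689 → include.
Rate on top 3: 0.09568. F: 0.118 > 0.09568 → include.
Optimal diet: G, E, A, F — 4 of 4 types.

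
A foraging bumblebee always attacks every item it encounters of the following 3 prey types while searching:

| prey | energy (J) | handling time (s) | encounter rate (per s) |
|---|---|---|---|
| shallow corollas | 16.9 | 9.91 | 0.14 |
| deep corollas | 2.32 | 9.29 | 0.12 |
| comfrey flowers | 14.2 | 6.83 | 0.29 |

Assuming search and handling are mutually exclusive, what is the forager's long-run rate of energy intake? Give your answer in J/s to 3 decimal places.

Energy encountered per unit search time: 0.14×16.9 + 0.12×2.32 + 0.29×14.2 = 6.762 J/s.
Handling time per unit search time: 0.14×9.91 + 0.12×9.29 + 0.29×6.83 = 4.483.
Rate = 6.762/(1 + 4.483) = 1.233 J/s.

1.233 J/s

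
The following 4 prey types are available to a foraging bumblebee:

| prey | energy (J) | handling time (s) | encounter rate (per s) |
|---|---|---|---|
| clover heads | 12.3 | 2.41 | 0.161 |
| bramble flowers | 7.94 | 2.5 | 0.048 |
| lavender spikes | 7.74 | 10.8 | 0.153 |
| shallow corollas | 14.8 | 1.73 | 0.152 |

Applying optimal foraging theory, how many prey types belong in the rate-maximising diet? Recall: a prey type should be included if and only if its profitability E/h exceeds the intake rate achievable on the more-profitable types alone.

Profitabilities (E/h, J/s): shallow corollas 8.55, clover heads 5.1, bramble flowers 3.18, lavender spikes 0.717. Add prey in this order while the next type's profitability exceeds the intake rate on those already taken.
Rate on top 1: 1.781. clover heads: 5.1 > 1.781 → include.
Rate on top 2: 2.562. bramble flowers: 3.18 > 2.562 → include.
Rate on top 3: 2.604. lavender spikes: 0.717 < 2.604 → exclude; stop.
Optimal diet: shallow corollas, clover heads, bramble flowers — 3 of 4 types.

3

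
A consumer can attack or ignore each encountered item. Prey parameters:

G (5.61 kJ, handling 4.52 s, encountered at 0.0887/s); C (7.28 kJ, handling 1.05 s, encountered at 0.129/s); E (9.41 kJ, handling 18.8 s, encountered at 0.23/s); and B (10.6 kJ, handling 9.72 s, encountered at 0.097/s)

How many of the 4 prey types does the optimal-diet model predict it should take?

3

Rank by E/h (kJ/s): C 6.93, G 1.24, B 1.09, E 0.501. Include each in turn until the next type's E/h falls below the running intake rate.
Rate on top 1: 0.8271. G: 1.24 > 0.8271 → include.
Rate on top 2: 0.9351. B: 1.09 > 0.9351 → include.
Rate on top 3: 0.9942. E: 0.501 < 0.9942 → exclude; stop.
Optimal diet: C, G, B — 3 of 4 types.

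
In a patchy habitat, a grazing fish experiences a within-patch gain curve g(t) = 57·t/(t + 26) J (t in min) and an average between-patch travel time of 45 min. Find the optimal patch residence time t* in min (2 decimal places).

Optimal t* satisfies g'(t*) = g(t*)/(T + t*).
g'(t) = 57·26/(t + 26)². Setting 57·26/(t+26)² = 57t/[(t+26)(45+t)] gives 26(45+t) = t(t+26), so t² = 26×45 = 1170.
t* = √1170 = 34.21 min.

34.21 min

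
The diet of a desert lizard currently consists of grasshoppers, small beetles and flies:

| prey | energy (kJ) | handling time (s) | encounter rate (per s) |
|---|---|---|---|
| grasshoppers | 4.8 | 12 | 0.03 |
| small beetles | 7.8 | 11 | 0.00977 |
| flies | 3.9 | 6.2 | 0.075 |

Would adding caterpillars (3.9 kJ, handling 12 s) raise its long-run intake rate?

On grasshoppers, small beetles and flies alone, R = ΣλE/(1+Σλh) = 0.5127/1.932 = 0.2653 kJ/s.
Profitability of caterpillars: 3.9/12 = 0.325 kJ/s.
Since 0.325 > R, including caterpillars increases the long-run rate.

Yes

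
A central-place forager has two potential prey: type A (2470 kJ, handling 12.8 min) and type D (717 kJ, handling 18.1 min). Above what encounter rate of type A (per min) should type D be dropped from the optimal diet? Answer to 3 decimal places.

0.020 per min

The zero-one rule: include type D iff E₂/h₂ > λE₁/(1+λh₁). Equality gives the switch point.
λE₁h₂ = E₂ + λE₂h₁ ⇒ λ = E₂/(E₁h₂ − E₂h₁) = 717/(4.471e+04 − 9178) = 0.02018 per min.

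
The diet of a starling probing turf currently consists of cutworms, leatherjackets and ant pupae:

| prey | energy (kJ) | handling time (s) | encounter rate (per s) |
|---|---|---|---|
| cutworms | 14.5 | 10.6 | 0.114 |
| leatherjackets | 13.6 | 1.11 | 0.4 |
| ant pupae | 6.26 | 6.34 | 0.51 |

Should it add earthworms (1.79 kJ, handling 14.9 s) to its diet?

Current rate: (0.114×14.5 + 0.4×13.6 + 0.51×6.26)/(1 + 0.114×10.6 + 0.4×1.11 + 0.51×6.34) = 1.748 kJ/s.
earthworms: E/h = 1.79/14.9 = 0.1201 kJ/s.
0.1201 < 1.748, so adding earthworms would lower the average — exclude it.

No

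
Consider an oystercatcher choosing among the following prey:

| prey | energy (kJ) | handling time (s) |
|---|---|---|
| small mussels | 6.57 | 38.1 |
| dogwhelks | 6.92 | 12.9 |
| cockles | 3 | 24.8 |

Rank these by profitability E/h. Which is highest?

In descending order of E/h:
dogwhelks: 6.92/12.9 = 0.536 kJ/s
small mussels: 6.57/38.1 = 0.172 kJ/s
cockles: 3/24.8 = 0.121 kJ/s

dogwhelks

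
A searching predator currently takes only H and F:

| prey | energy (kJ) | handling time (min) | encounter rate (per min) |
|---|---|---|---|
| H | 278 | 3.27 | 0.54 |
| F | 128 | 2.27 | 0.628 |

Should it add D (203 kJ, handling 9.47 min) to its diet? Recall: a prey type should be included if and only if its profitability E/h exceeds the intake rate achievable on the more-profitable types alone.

Intake rate on the current diet: R = (0.54×278 + 0.628×128) / (1 + 0.54×3.27 + 0.628×2.27) = 230.5/4.191 = 55 kJ/min.
Profitability of D: 203/9.47 = 21.44 kJ/min.
Since 21.44 < R, time spent handling D is better spent searching.

No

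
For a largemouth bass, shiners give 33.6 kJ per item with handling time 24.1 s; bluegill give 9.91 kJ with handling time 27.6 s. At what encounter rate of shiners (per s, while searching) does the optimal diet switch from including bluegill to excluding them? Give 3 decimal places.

0.014 per s

The zero-one rule: include bluegill iff E₂/h₂ > λE₁/(1+λh₁). Equality gives the switch point.
λE₁h₂ = E₂ + λE₂h₁ ⇒ λ = E₂/(E₁h₂ − E₂h₁) = 9.91/(927.4 − 238.8) = 0.01439 per s.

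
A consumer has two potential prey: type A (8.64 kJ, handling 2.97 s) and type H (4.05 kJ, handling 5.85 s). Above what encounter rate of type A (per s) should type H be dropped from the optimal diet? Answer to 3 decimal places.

0.105 per s

At the threshold, the rate on type A alone equals the profitability of type H: λ·8.64/(1 + λ·2.97) = 4.05/5.85 = 0.6923.
Rearranging, λ(8.64 − 0.6923×2.97) = 0.6923, so λ = 0.6923/6.584 = 0.1052 per s.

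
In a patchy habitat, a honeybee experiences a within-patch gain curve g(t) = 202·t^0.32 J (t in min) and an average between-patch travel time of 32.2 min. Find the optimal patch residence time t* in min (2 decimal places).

15.15 min

Maximise g(t)/(T+t): set derivative to zero → g'(t)(T+t) = g(t).
g'(t) = 0.32·202·t^-0.68. Setting 0.32·202·t^-0.68 = 202·t^0.32/(32.2+t) gives 0.32(32.2+t) = t, so 0.68·t = 0.32×32.2.
t* = 0.32×32.2/0.68 = 15.15 min.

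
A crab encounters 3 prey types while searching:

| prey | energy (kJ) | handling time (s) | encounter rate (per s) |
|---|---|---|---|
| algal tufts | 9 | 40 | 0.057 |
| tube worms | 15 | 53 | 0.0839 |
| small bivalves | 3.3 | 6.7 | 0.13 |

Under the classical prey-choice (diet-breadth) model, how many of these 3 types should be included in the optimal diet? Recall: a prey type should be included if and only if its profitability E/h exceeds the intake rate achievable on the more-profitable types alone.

Rank by E/h (kJ/s): small bivalves 0.493, tube worms 0.283, algal tufts 0.225. Include each in turn until the next type's E/h falls below the running intake rate.
Rate on top 1: 0.2293. tube worms: 0.283 > 0.2293 → include.
Rate on top 2: 0.2671. algal tufts: 0.225 < 0.2671 → exclude; stop.
Optimal diet: small bivalves, tube worms — 2 of 3 types.

2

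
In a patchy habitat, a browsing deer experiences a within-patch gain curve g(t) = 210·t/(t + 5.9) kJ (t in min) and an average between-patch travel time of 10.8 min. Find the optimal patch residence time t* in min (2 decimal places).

7.98 min

Maximise g(t)/(T+t): set derivative to zero → g'(t)(T+t) = g(t).
g'(t) = 210·5.9/(t + 5.9)². Setting 210·5.9/(t+5.9)² = 210t/[(t+5.9)(10.8+t)] gives 5.9(10.8+t) = t(t+5.9), so t² = 5.9×10.8 = 63.72.
t* = √63.72 = 7.982 min.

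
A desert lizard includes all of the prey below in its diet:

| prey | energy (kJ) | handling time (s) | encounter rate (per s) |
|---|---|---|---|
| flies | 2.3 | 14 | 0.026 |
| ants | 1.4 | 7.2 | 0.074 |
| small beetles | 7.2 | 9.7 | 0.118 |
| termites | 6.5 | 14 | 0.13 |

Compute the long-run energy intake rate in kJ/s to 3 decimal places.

0.382 kJ/s

R = Σλ_iE_i / (1 + Σλ_ih_i)
Numerator: 0.026×2.3 + 0.074×1.4 + 0.118×7.2 + 0.13×6.5 = 1.858
Denominator: 1 + 0.026×14 + 0.074×7.2 + 0.118×9.7 + 0.13×14 = 4.861
R = 1.858/4.861 = 0.3822 kJ/s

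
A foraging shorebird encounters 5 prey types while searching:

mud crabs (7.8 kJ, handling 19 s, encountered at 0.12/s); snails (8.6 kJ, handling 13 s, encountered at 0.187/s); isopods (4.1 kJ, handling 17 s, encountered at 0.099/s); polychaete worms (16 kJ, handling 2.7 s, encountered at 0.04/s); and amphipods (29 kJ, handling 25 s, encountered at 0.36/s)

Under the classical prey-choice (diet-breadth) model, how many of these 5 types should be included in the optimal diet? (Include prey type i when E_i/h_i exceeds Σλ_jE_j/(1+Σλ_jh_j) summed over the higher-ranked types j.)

2

E/h in descending order: polychaete worms 5.93, amphipods 1.16, snails 0.662, mud crabs 0.411, isopods 0.241 kJ/s. The optimal diet is the largest prefix of this list for which every included type satisfies E_i/h_i > R on the types above it.
Rate on top 1: 0.5776. amphipods: 1.16 > 0.5776 → include.
Rate on top 2: 1.096. snails: 0.662 < 1.096 → exclude; stop.
Optimal diet: polychaete worms, amphipods — 2 of 5 types.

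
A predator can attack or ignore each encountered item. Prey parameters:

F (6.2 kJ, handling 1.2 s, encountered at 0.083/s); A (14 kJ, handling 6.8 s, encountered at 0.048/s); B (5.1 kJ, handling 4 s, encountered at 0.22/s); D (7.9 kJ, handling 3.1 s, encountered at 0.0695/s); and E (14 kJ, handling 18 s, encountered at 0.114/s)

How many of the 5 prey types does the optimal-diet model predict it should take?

Profitabilities (E/h, kJ/s): F 5.17, D 2.55, A 2.06, B 1.27, E 0.778. Add prey in this order while the next type's profitability exceeds the intake rate on those already taken.
Rate on top 1: 0.468. D: 2.55 > 0.468 → include.
Rate on top 2: 0.8088. A: 2.06 > 0.8088 → include.
Rate on top 3: 1.057. B: 1.27 > 1.057 → include.
Rate on top 4: 1.133. E: 0.778 < 1.133 → exclude; stop.
Optimal diet: F, D, A, B — 4 of 5 types.

4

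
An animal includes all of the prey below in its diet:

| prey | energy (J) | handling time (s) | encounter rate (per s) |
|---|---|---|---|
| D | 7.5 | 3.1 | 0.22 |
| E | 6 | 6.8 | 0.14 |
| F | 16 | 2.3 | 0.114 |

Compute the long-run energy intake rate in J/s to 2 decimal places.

Energy encountered per unit search time: 0.22×7.5 + 0.14×6 + 0.114×16 = 4.314 J/s.
Handling time per unit search time: 0.22×3.1 + 0.14×6.8 + 0.114×2.3 = 1.896.
Rate = 4.314/(1 + 1.896) = 1.49 J/s.

1.49 J/s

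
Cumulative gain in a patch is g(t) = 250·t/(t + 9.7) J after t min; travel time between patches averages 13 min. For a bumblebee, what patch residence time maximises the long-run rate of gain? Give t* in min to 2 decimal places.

11.23 min

Optimal t* satisfies g'(t*) = g(t*)/(T + t*).
g'(t) = 250·9.7/(t + 9.7)². Setting 250·9.7/(t+9.7)² = 250t/[(t+9.7)(13+t)] gives 9.7(13+t) = t(t+9.7), so t² = 9.7×13 = 126.1.
t* = √126.1 = 11.23 min.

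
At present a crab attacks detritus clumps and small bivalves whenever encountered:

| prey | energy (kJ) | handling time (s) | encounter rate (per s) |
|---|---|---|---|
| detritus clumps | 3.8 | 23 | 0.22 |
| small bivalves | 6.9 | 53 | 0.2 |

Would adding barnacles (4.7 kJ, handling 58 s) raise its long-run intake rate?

On detritus clumps and small bivalves alone, R = ΣλE/(1+Σλh) = 2.216/16.66 = 0.133 kJ/s.
Profitability of barnacles: 4.7/58 = 0.08103 kJ/s.
Since 0.08103 < R, time spent handling barnacles is better spent searching.

No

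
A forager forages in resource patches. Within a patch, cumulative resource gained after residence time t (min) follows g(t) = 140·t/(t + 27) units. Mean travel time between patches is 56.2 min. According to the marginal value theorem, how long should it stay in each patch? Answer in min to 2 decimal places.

38.95 min

By the marginal value theorem, leave when the instantaneous gain rate g'(t) equals the habitat-wide average g(t)/(T + t).
g'(t) = 140·27/(t + 27)². Setting 140·27/(t+27)² = 140t/[(t+27)(56.2+t)] gives 27(56.2+t) = t(t+27), so t² = 27×56.2 = 1517.
t* = √1517 = 38.95 min.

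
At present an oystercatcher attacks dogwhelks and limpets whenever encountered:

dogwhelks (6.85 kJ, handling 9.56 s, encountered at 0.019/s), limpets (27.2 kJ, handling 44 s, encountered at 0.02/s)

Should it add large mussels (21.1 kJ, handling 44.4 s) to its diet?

Current rate: (0.019×6.85 + 0.02×27.2)/(1 + 0.019×9.56 + 0.02×44) = 0.327 kJ/s.
Profitability of large mussels: 21.1/44.4 = 0.4752 kJ/s.
0.4752 > 0.327, so adding large mussels raises the average — include it.

Yes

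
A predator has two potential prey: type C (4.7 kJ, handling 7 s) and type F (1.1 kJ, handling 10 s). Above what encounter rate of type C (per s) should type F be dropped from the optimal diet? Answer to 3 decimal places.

0.028 per s

Drop type F once their profitability E₂/h₂ falls below the rate achievable on type C alone: E₂/h₂ = λE₁/(1 + λh₁).
Solve for λ: λE₁h₂ = E₂(1 + λh₁) → λ(E₁h₂ − E₂h₁) = E₂ → λ = E₂/(E₁h₂ − E₂h₁).
λ = 1.1/(4.7×10 − 1.1×7) = 1.1/39.3 = 0.02799 per s.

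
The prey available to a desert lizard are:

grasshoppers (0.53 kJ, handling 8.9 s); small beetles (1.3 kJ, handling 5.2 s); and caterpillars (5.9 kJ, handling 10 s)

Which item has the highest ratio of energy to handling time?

In descending order of E/h:
caterpillars: 5.9/10 = 0.59 kJ/s
small beetles: 1.3/5.2 = 0.25 kJ/s
grasshoppers: 0.53/8.9 = 0.0596 kJ/s

caterpillars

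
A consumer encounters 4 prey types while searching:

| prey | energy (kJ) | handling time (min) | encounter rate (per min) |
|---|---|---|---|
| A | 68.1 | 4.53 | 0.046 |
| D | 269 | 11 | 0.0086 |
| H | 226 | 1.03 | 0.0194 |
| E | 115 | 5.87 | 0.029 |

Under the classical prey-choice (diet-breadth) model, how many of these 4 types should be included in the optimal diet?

Rank by E/h (kJ/min): H 219, D 24.5, E 19.6, A 15. Include each in turn until the next type's E/h falls below the running intake rate.
Rate on top 1: 4.299. D: 24.5 > 4.299 → include.
Rate on top 2: 6.009. E: 19.6 > 6.009 → include.
Rate on top 3: 7.809. A: 15 > 7.809 → include.
Optimal diet: H, D, E, A — 4 of 4 types.

4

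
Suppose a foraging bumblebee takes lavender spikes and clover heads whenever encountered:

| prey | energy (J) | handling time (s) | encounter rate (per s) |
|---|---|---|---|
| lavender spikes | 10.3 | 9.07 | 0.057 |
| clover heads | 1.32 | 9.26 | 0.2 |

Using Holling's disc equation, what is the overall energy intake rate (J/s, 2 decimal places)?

Energy encountered per unit search time: 0.057×10.3 + 0.2×1.32 = 0.8511 J/s.
Handling time per unit search time: 0.057×9.07 + 0.2×9.26 = 2.369.
Rate = 0.8511/(1 + 2.369) = 0.2526 J/s.

0.25 J/s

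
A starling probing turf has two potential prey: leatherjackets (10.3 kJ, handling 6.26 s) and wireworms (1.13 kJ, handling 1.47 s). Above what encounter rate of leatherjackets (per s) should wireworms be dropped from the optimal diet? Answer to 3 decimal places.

0.140 per s

The zero-one rule: include wireworms iff E₂/h₂ > λE₁/(1+λh₁). Equality gives the switch point.
λE₁h₂ = E₂ + λE₂h₁ ⇒ λ = E₂/(E₁h₂ − E₂h₁) = 1.13/(15.14 − 7.074) = 0.1401 per s.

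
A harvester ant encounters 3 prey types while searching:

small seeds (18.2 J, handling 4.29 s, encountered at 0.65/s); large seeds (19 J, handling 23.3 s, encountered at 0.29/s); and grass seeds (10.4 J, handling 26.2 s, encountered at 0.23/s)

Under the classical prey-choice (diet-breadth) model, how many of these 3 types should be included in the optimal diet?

1

Profitabilities (E/h, J/s): small seeds 4.24, large seeds 0.815, grass seeds 0.397. Add prey in this order while the next type's profitability exceeds the intake rate on those already taken.
Rate on top 1: 3.123. large seeds: 0.815 < 3.123 → exclude; stop.
Optimal diet: small seeds — 1 of 3 types.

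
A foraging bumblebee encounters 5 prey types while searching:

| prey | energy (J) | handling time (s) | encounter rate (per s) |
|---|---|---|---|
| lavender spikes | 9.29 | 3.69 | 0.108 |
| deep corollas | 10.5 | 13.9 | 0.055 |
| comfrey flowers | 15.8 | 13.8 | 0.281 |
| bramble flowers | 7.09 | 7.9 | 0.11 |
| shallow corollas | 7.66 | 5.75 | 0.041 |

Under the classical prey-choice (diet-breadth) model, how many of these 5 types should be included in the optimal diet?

3

Rank by E/h (J/s): lavender spikes 2.52, shallow corollas 1.33, comfrey flowers 1.14, bramble flowers 0.897, deep corollas 0.755. Include each in turn until the next type's E/h falls below the running intake rate.
Rate on top 1: 0.7174. shallow corollas: 1.33 > 0.7174 → include.
Rate on top 2: 0.8061. comfrey flowers: 1.14 > 0.8061 → include.
Rate on top 3: 1.044. bramble flowers: 0.897 < 1.044 → exclude; stop.
Optimal diet: lavender spikes, shallow corollas, comfrey flowers — 3 of 5 types.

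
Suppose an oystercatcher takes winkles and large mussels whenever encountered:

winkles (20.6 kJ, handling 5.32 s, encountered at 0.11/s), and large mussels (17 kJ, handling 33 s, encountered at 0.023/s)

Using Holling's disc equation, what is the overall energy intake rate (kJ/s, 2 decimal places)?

1.13 kJ/s

Energy encountered per unit search time: 0.11×20.6 + 0.023×17 = 2.657 kJ/s.
Handling time per unit search time: 0.11×5.32 + 0.023×33 = 1.344.
Rate = 2.657/(1 + 1.344) = 1.133 kJ/s.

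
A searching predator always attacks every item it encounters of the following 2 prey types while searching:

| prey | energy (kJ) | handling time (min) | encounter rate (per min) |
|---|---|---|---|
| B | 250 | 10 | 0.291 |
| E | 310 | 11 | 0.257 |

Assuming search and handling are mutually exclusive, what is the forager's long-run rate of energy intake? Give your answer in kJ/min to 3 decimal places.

22.624 kJ/min

Energy encountered per unit search time: 0.291×250 + 0.257×310 = 152.4 kJ/min.
Handling time per unit search time: 0.291×10 + 0.257×11 = 5.737.
Rate = 152.4/(1 + 5.737) = 22.62 kJ/min.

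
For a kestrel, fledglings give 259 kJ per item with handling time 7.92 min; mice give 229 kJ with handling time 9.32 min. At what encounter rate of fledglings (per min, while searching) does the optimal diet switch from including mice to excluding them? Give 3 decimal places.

0.382 per min

The zero-one rule: include mice iff E₂/h₂ > λE₁/(1+λh₁). Equality gives the switch point.
λE₁h₂ = E₂ + λE₂h₁ ⇒ λ = E₂/(E₁h₂ − E₂h₁) = 229/(2414 − 1814) = 0.3815 per min.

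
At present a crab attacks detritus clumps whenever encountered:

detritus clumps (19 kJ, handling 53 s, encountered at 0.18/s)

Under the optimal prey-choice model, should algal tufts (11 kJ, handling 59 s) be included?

No

Current rate: (0.18×19)/(1 + 0.18×53) = 0.3245 kJ/s.
Profitability of algal tufts: 11/59 = 0.1864 kJ/s.
Since 0.1864 < R, time spent handling algal tufts is better spent searching.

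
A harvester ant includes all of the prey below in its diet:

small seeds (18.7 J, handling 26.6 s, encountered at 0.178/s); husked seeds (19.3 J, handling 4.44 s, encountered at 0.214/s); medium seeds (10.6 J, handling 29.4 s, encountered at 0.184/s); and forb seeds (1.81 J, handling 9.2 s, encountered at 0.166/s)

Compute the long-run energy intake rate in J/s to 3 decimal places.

0.713 J/s

R = (0.178×18.7 + 0.214×19.3 + 0.184×10.6 + 0.166×1.81) / (1 + 0.178×26.6 + 0.214×4.44 + 0.184×29.4 + 0.166×9.2) = 9.71/13.62 = 0.7128 J/s.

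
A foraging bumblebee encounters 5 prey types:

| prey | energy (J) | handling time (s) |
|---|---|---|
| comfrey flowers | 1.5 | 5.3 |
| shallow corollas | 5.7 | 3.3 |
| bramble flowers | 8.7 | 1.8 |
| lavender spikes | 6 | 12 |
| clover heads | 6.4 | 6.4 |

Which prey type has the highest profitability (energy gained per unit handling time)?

In descending order of E/h:
bramble flowers: 8.7/1.8 = 4.83 J/s
shallow corollas: 5.7/3.3 = 1.73 J/s
clover heads: 6.4/6.4 = 1 J/s
lavender spikes: 6/12 = 0.5 J/s
comfrey flowers: 1.5/5.3 = 0.283 J/s

bramble flowers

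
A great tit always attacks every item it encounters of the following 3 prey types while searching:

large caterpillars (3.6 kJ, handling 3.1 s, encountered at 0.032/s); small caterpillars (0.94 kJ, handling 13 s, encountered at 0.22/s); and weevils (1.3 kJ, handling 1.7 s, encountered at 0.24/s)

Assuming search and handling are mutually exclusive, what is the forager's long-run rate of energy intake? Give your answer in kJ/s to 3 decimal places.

0.145 kJ/s

R = (0.032×3.6 + 0.22×0.94 + 0.24×1.3) / (1 + 0.032×3.1 + 0.22×13 + 0.24×1.7) = 0.634/4.367 = 0.1452 kJ/s.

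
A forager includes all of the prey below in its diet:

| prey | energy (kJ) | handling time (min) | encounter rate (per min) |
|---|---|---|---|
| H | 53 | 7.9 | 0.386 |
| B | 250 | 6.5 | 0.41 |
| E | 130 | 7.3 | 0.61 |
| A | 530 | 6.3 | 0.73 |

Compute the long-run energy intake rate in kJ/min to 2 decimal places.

37.37 kJ/min

R = Σλ_iE_i / (1 + Σλ_ih_i)
Numerator: 0.386×53 + 0.41×250 + 0.61×130 + 0.73×530 = 589.2
Denominator: 1 + 0.386×7.9 + 0.41×6.5 + 0.61×7.3 + 0.73×6.3 = 15.77
R = 589.2/15.77 = 37.37 kJ/min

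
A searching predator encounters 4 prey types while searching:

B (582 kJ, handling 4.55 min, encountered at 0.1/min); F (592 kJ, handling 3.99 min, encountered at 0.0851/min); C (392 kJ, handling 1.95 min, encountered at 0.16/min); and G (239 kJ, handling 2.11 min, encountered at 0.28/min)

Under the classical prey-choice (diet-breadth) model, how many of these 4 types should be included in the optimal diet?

4

E/h in descending order: C 201, F 148, B 128, G 113 kJ/min. The optimal diet is the largest prefix of this list for which every included type satisfies E_i/h_i > R on the types above it.
Rate on top 1: 47.8. F: 148 > 47.8 → include.
Rate on top 2: 68.48. B: 128 > 68.48 → include.
Rate on top 3: 81.32. G: 113 > 81.32 → include.
Optimal diet: C, F, B, G — 4 of 4 types.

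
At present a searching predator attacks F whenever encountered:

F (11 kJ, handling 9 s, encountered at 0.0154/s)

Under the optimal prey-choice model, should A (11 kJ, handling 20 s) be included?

Yes

Intake rate on the current diet: R = (0.0154×11) / (1 + 0.0154×9) = 0.1694/1.139 = 0.1488 kJ/s.
Profitability of A: 11/20 = 0.55 kJ/s.
0.55 > 0.1488, so adding A raises the average — include it.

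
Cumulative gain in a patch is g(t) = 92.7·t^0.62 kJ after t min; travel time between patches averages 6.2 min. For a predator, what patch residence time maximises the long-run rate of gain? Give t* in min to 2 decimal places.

By the marginal value theorem, leave when the instantaneous gain rate g'(t) equals the habitat-wide average g(t)/(T + t).
g'(t) = 0.62·92.7·t^-0.38. Setting 0.62·92.7·t^-0.38 = 92.7·t^0.62/(6.2+t) gives 0.62(6.2+t) = t, so 0.38·t = 0.62×6.2.
t* = 0.62×6.2/0.38 = 10.12 min.

10.12 min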